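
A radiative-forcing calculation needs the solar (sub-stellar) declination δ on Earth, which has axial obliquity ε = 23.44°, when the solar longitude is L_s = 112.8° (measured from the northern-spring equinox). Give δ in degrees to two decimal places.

δ = +21.51°

sin δ = sin ε · sin L_s = sin 23.44° × sin 112.8° = 0.366707.
δ = arcsin(0.366707) = +21.51°.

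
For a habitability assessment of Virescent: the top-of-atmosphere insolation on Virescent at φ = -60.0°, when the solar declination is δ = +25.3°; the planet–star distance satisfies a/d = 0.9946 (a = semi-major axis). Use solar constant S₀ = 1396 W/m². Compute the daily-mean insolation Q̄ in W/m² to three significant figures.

Q̄ ≈ 14.6 W/m²

cos H₀ = −tan(-60.0°) tan(+25.300°) = 0.8187, H₀ = 0.6116 rad.
Bracket: H₀ sin φ sin δ + cos φ cos δ sin H₀ = 0.6116×-0.86603×0.42736 + 0.50000×0.90408×0.57417 = -0.226357 + 0.259548 = 0.033191.
Inverse-square distance factor (a/d)² = 0.9946² = 0.989229.
Q̄ = (S₀/π) × 0.989229 × [bracket] = (1396/π) × 0.989229 × 0.033191 = 14.59 W/m².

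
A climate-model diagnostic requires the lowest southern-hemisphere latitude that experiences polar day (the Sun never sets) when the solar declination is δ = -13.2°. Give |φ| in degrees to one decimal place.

Polar day requires cos H₀ = −tan φ tan δ ≤ −1, i.e. tan φ tan δ ≥ 1.
The boundary is |tan φ| · |tan δ| = 1, so |φ| = 90° − |δ| = 90° − 13.2° = 76.8° in the southern hemisphere.

|φ| = 76.8°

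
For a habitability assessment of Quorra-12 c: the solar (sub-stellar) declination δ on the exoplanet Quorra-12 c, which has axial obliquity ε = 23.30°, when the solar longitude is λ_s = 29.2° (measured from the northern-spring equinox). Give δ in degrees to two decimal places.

δ = +11.13°

sin δ = sin ε · sin λ_s = sin 23.30° × sin 29.2° = 0.192971.
δ = arcsin(0.192971) = +11.13°.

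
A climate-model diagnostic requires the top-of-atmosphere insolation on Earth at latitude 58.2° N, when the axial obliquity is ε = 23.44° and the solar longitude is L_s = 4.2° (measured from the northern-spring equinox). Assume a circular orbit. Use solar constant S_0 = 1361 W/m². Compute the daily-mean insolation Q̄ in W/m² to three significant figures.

Q̄ ≈ 245 W/m²

Solar declination: sin δ = sin ε · sin L_s = sin 23.44° × sin 4.2° = 0.02913, so δ = +1.669°.
cos h₀ = −tan(+58.2°) tan(+1.669°) = -0.0470, h₀ = 1.6178 rad.
Bracket: h₀ sin ϕ sin δ + cos ϕ cos δ sin h₀ = 1.6178×0.84989×0.02913 + 0.52696×0.99958×0.99889 = 0.040052 + 0.526154 = 0.566206.
Q̄ = (S_0/π) × [bracket] = (1361/π) × 0.566206 = 245.3 W/m².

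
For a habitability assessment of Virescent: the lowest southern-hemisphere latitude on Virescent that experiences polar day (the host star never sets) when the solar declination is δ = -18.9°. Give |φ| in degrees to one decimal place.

Polar day requires cos H₀ = −tan φ tan δ ≤ −1, i.e. tan φ tan δ ≥ 1.
The boundary is |tan φ| · |tan δ| = 1, so |φ| = 90° − |δ| = 90° − 18.9° = 71.1° in the southern hemisphere.

|φ| = 71.1°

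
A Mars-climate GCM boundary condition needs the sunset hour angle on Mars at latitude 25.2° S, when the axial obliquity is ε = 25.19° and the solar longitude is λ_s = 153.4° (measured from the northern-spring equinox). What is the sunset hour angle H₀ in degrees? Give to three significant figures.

H₀ = 84.8°

Solar declination: sin δ = sin ε · sin λ_s = sin 25.19° × sin 153.4° = 0.19058, so δ = +10.986°.
cos H₀ = −tan φ · tan δ = −tan(-25.2°) × tan(+10.986°) = 0.0914, so H₀ = 1.4793 rad = 84.76°.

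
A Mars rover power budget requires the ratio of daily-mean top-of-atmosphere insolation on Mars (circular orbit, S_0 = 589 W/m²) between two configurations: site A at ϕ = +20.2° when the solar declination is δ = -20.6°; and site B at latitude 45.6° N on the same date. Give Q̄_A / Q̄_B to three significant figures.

Q̄_A / Q̄_B ≈ 2.25

— Configuration A (ϕ=+20.2°):
cos h₀ = −tan(+20.2°) tan(-20.600°) = 0.1383, h₀ = 1.4321 rad.
Bracket: h₀ sin ϕ sin δ + cos ϕ cos δ sin h₀ = 1.4321×0.34530×-0.35184 + 0.93849×0.93606×0.99039 = -0.173986 + 0.870041 = 0.696055.
Q̄ = (S_0/π) × [bracket] = (589/π) × 0.696055 = 130.50 W/m².
— Configuration B (ϕ=+45.6°):
cos h₀ = −tan(+45.6°) tan(-20.600°) = 0.3838, h₀ = 1.1769 rad.
Bracket: h₀ sin ϕ sin δ + cos ϕ cos δ sin h₀ = 1.1769×0.71447×-0.35184 + 0.69966×0.93606×0.92340 = -0.295848 + 0.604757 = 0.308909.
Q̄ = (S_0/π) × [bracket] = (589/π) × 0.308909 = 57.916 W/m².
Ratio Q̄_A / Q̄_B = 130.50 / 57.916 = 2.253.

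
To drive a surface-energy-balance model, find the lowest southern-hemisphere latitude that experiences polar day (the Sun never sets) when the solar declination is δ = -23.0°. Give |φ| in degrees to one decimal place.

|φ| = 67.0°

Polar day requires cos H₀ = −tan φ tan δ ≤ −1, i.e. tan φ tan δ ≥ 1.
The boundary is |tan φ| · |tan δ| = 1, so |φ| = 90° − |δ| = 90° − 23.0° = 67.0° in the southern hemisphere.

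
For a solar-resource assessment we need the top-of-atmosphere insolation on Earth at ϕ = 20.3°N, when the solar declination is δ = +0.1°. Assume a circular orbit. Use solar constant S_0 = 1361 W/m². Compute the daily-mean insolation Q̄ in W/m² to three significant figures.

cos h₀ = −tan(+20.3°) tan(+0.100°) = -0.0006, h₀ = 1.5714 rad.
Bracket: h₀ sin ϕ sin δ + cos ϕ cos δ sin h₀ = 1.5714×0.34694×0.00175 + 0.93789×1.00000×1.00000 = 0.000954 + 0.937890 = 0.938844.
Q̄ = (S_0/π) × [bracket] = (1361/π) × 0.938844 = 406.7 W/m².

Q̄ ≈ 407 W/m²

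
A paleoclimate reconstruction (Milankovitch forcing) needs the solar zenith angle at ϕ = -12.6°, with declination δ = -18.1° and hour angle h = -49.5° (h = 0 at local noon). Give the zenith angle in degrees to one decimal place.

θ_z = 47.9°

cos θ_z = sin ϕ sin δ + cos ϕ cos δ cos h = 0.067772 + 0.602444 = 0.670216.
θ_z = arccos(0.670216) = 47.9°.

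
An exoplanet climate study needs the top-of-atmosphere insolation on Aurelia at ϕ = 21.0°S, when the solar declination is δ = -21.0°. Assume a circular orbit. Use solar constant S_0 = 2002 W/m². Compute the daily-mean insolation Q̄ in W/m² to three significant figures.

Q̄ ≈ 690 W/m²

cos h₀ = −tan(-21.0°) tan(-21.000°) = -0.1474, h₀ = 1.7187 rad.
Bracket: h₀ sin ϕ sin δ + cos ϕ cos δ sin h₀ = 1.7187×-0.35837×-0.35837 + 0.93358×0.93358×0.98908 = 0.220731 + 0.862054 = 1.082785.
Q̄ = (S_0/π) × [bracket] = (2002/π) × 1.082785 = 690.0 W/m².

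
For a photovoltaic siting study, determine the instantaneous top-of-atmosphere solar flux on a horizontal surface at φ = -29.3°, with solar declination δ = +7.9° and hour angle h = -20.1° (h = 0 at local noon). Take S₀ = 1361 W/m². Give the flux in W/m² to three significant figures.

cos θ_z = sin φ sin δ + cos φ cos δ cos h = -0.067263 + 0.811183 = 0.743920.
Flux = S₀ · cos θ_z = 1361 × 0.743920 = 1012 W/m².

1.01e+03 W/m²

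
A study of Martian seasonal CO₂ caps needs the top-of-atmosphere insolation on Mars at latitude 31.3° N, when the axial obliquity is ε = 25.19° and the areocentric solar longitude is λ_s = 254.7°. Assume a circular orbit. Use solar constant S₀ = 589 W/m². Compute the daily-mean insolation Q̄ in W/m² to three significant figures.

Q̄ ≈ 88.8 W/m²

sin δ = sin 25.19° × sin 254.7° = -0.41054, so δ = -24.239°.
cos H₀ = −tan(+31.3°) tan(-24.239°) = 0.2737, H₀ = 1.2935 rad.
Bracket: H₀ sin φ sin δ + cos φ cos δ sin H₀ = 1.2935×0.51952×-0.41054 + 0.85446×0.91184×0.96180 = -0.275883 + 0.749368 = 0.473485.
Q̄ = (S₀/π) × [bracket] = (589/π) × 0.473485 = 88.77 W/m².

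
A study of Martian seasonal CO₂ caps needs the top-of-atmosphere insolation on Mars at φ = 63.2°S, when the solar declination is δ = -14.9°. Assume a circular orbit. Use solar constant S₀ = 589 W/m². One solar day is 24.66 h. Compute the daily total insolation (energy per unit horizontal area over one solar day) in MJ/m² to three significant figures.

14.3 MJ/m²

cos H₀ = −tan(-63.2°) tan(-14.900°) = -0.5267, H₀ = 2.1256 rad.
Bracket: H₀ sin φ sin δ + cos φ cos δ sin H₀ = 2.1256×-0.89259×-0.25713 + 0.45088×0.96638×0.85002 = 0.487850 + 0.370372 = 0.858222.
Q̄ = (S₀/π) × [bracket] = (589/π) × 0.858222 = 160.90 W/m².
Daily total = Q̄ × 24.66 h × 3600 s/h = 160.90 × 24.66 × 3600 / 10⁶ = 14.28 MJ/m².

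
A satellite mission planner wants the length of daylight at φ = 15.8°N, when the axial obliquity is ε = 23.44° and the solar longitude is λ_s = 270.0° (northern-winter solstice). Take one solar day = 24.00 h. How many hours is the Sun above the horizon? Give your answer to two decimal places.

11.06 h

Solar declination: sin δ = sin ε · sin λ_s = sin 23.44° × sin 270.0° = -0.39779, so δ = -23.440°.
cos H₀ = −tan φ · tan δ = −tan(+15.8°) × tan(-23.440°) = 0.1227, so H₀ = 1.4478 rad = 82.95°.
Daylight = 2H₀/(2π) × 24.00 h = (1.4478/π) × 24.00 = 11.06 h.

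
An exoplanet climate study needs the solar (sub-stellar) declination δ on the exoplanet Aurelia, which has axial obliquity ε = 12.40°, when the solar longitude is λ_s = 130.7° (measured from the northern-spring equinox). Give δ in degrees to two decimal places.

sin δ = sin ε · sin λ_s = sin 12.40° × sin 130.7° = 0.162798.
δ = arcsin(0.162798) = +9.37°.

δ = +9.37°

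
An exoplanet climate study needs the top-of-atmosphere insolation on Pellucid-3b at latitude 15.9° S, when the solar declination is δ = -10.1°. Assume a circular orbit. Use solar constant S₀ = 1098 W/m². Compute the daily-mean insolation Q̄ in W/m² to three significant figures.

Q̄ ≈ 358 W/m²

cos H₀ = −tan(-15.9°) tan(-10.100°) = -0.0507, H₀ = 1.6216 rad.
Bracket: H₀ sin φ sin δ + cos φ cos δ sin H₀ = 1.6216×-0.27396×-0.17537 + 0.96174×0.98450×0.99871 = 0.077909 + 0.945612 = 1.023521.
Q̄ = (S₀/π) × [bracket] = (1098/π) × 1.023521 = 357.7 W/m².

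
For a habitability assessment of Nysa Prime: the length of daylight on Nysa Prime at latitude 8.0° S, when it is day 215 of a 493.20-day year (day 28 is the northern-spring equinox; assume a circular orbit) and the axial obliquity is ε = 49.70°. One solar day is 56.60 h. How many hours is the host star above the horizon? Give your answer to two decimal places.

Solar longitude: λ_s = 360° × (215 − 28)/493.20 = 136.496°.
sin δ = sin 49.70° × sin 136.496° = 0.52502, so δ = +31.670°.
cos H₀ = −tan φ · tan δ = −tan(-8.0°) × tan(+31.670°) = 0.0867, so H₀ = 1.4840 rad = 85.03°.
Daylight = 2H₀/(2π) × 56.60 h = (1.4840/π) × 56.60 = 26.74 h.

26.74 h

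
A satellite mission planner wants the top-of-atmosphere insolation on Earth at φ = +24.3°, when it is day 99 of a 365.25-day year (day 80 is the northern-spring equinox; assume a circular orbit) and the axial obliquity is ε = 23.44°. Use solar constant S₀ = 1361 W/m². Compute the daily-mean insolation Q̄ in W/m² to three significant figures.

Solar longitude: λ_s = 360° × (99 − 80)/365.25 = 18.727°.
sin δ = sin 23.44° × sin 18.727° = 0.12771, so δ = +7.337°.
cos H₀ = −tan(+24.3°) tan(+7.337°) = -0.0581, H₀ = 1.6290 rad.
Bracket: H₀ sin φ sin δ + cos φ cos δ sin H₀ = 1.6290×0.41151×0.12771 + 0.91140×0.99181×0.99831 = 0.085610 + 0.902408 = 0.988018.
Q̄ = (S₀/π) × [bracket] = (1361/π) × 0.988018 = 428.0 W/m².

Q̄ ≈ 428 W/m²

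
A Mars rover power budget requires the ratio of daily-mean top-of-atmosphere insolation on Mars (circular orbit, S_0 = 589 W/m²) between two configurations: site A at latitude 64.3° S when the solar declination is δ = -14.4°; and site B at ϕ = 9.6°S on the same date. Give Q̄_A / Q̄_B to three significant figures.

— Configuration A (ϕ=-64.3°):
cos h₀ = −tan(-64.3°) tan(-14.400°) = -0.5335, h₀ = 2.1335 rad.
Bracket: h₀ sin ϕ sin δ + cos ϕ cos δ sin h₀ = 2.1335×-0.90108×-0.24869 + 0.43366×0.96858×0.84580 = 0.478095 + 0.355265 = 0.833360.
Q̄ = (S_0/π) × [bracket] = (589/π) × 0.833360 = 156.24 W/m².
— Configuration B (ϕ=-9.6°):
cos h₀ = −tan(-9.6°) tan(-14.400°) = -0.0434, h₀ = 1.6142 rad.
Bracket: h₀ sin ϕ sin δ + cos ϕ cos δ sin h₀ = 1.6142×-0.16677×-0.24869 + 0.98600×0.96858×0.99906 = 0.066947 + 0.954122 = 1.021069.
Q̄ = (S_0/π) × [bracket] = (589/π) × 1.021069 = 191.43 W/m².
Ratio Q̄_A / Q̄_B = 156.24 / 191.43 = 0.8162.

Q̄_A / Q̄_B ≈ 0.816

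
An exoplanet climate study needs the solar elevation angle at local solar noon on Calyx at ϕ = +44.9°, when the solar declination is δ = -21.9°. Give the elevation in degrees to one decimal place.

23.2°

At local noon the hour angle is zero, so the zenith angle equals |ϕ − δ| = |+44.9° − (-21.900°)| = 66.800°.
Elevation = 90° − 66.800° = 23.2°.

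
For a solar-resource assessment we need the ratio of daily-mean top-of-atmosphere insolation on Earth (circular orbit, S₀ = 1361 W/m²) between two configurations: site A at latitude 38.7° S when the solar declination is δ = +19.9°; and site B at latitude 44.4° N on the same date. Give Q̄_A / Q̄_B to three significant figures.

— Configuration A (φ=-38.7°):
cos H₀ = −tan(-38.7°) tan(+19.900°) = 0.2900, H₀ = 1.2766 rad.
Bracket: H₀ sin φ sin δ + cos φ cos δ sin H₀ = 1.2766×-0.62524×0.34038 + 0.78043×0.94029×0.95702 = -0.271685 + 0.702290 = 0.430605.
Q̄ = (S₀/π) × [bracket] = (1361/π) × 0.430605 = 186.55 W/m².
— Configuration B (φ=+44.4°):
cos H₀ = −tan(+44.4°) tan(+19.900°) = -0.3545, H₀ = 1.9332 rad.
Bracket: H₀ sin φ sin δ + cos φ cos δ sin H₀ = 1.9332×0.69966×0.34038 + 0.71447×0.94029×0.93506 = 0.460392 + 0.628182 = 1.088574.
Q̄ = (S₀/π) × [bracket] = (1361/π) × 1.088574 = 471.59 W/m².
Ratio Q̄_A / Q̄_B = 186.55 / 471.59 = 0.3956.

Q̄_A / Q̄_B ≈ 0.396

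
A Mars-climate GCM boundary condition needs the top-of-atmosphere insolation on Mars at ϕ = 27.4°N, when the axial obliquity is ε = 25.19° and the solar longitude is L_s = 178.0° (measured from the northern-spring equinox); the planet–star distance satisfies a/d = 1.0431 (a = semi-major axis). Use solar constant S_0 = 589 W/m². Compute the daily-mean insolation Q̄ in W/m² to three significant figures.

Solar declination: sin δ = sin ε · sin L_s = sin 25.19° × sin 178.0° = 0.01485, so δ = +0.851°.
cos h₀ = −tan(+27.4°) tan(+0.851°) = -0.0077, h₀ = 1.5785 rad.
Bracket: h₀ sin ϕ sin δ + cos ϕ cos δ sin h₀ = 1.5785×0.46020×0.01485 + 0.88782×0.99989×0.99997 = 0.010787 + 0.887696 = 0.898483.
Inverse-square distance factor (a/d)² = 1.0431² = 1.088058.
Q̄ = (S_0/π) × 1.088058 × [bracket] = (589/π) × 1.088058 × 0.898483 = 183.3 W/m².

Q̄ ≈ 183 W/m²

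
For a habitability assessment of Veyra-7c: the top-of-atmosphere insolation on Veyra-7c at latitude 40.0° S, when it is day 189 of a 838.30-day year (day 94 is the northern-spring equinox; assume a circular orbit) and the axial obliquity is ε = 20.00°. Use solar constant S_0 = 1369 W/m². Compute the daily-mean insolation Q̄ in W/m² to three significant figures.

Solar longitude: L_s = 360° × (189 − 94)/838.30 = 40.797°.
sin δ = sin 20.00° × sin 40.797° = 0.22347, so δ = +12.913°.
cos h₀ = −tan(-40.0°) tan(+12.913°) = 0.1924, h₀ = 1.3772 rad.
Bracket: h₀ sin ϕ sin δ + cos ϕ cos δ sin h₀ = 1.3772×-0.64279×0.22347 + 0.76604×0.97471×0.98132 = -0.197827 + 0.732719 = 0.534892.
Q̄ = (S_0/π) × [bracket] = (1369/π) × 0.534892 = 233.1 W/m².

Q̄ ≈ 233 W/m²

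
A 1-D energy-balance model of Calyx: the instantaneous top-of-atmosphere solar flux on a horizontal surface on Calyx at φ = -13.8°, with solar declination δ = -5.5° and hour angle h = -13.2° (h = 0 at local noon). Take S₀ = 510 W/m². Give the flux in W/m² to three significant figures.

492 W/m²

cos θ_z = sin φ sin δ + cos φ cos δ cos h = 0.022862 + 0.941123 = 0.963985.
Flux = S₀ · cos θ_z = 510 × 0.963985 = 491.6 W/m².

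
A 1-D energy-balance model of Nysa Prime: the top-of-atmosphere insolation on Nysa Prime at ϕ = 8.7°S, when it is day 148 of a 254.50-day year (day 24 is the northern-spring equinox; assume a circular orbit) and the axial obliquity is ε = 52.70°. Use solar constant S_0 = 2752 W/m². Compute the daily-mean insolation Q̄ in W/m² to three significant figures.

Solar longitude: L_s = 360° × (148 − 24)/254.50 = 175.403°.
sin δ = sin 52.70° × sin 175.403° = 0.06376, so δ = +3.656°.
cos h₀ = −tan(-8.7°) tan(+3.656°) = 0.0098, h₀ = 1.5610 rad.
Bracket: h₀ sin ϕ sin δ + cos ϕ cos δ sin h₀ = 1.5610×-0.15126×0.06376 + 0.98849×0.99797×0.99995 = -0.015055 + 0.986434 = 0.971379.
Q̄ = (S_0/π) × [bracket] = (2752/π) × 0.971379 = 850.9 W/m².

Q̄ ≈ 851 W/m²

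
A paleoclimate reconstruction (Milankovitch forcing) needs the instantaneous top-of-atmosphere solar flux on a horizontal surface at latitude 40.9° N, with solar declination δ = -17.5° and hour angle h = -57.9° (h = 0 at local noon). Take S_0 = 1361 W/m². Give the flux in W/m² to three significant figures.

cos θ_z = sin ϕ sin δ + cos ϕ cos δ cos h = -0.196884 + 0.383069 = 0.186185.
Flux = S_0 · cos θ_z = 1361 × 0.186185 = 253.4 W/m².

253 W/m²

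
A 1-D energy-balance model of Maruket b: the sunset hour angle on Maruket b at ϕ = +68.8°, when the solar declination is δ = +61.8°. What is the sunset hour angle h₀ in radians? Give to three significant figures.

Sunrise equation: cos h₀ = −tan ϕ · tan δ = -4.8082 ≤ −1, so the host star never sets (polar day) and h₀ = π.

h₀ = 3.14 rad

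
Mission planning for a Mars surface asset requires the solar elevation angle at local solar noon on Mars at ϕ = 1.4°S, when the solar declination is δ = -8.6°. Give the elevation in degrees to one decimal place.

At local noon the hour angle is zero, so the zenith angle equals |ϕ − δ| = |-1.4° − (-8.600°)| = 7.200°.
Elevation = 90° − 7.200° = 82.8°.

82.8°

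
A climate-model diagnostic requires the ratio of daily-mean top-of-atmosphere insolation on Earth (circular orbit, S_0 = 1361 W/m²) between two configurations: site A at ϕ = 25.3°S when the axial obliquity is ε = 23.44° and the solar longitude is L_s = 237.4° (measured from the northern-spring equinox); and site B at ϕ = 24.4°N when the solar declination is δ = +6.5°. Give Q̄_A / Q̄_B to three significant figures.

— Configuration A (ϕ=-25.3°):
Solar declination: sin δ = sin ε · sin L_s = sin 23.44° × sin 237.4° = -0.33512, so δ = -19.580°.
cos h₀ = −tan(-25.3°) tan(-19.580°) = -0.1681, h₀ = 1.7397 rad.
Bracket: h₀ sin ϕ sin δ + cos ϕ cos δ sin h₀ = 1.7397×-0.42736×-0.33512 + 0.90408×0.94218×0.98576 = 0.249154 + 0.839676 = 1.088830.
Q̄ = (S_0/π) × [bracket] = (1361/π) × 1.088830 = 471.70 W/m².
— Configuration B (ϕ=+24.4°):
cos h₀ = −tan(+24.4°) tan(+6.500°) = -0.0517, h₀ = 1.6225 rad.
Bracket: h₀ sin ϕ sin δ + cos ϕ cos δ sin h₀ = 1.6225×0.41310×0.11320 + 0.91068×0.99357×0.99866 = 0.075873 + 0.903612 = 0.979485.
Q̄ = (S_0/π) × [bracket] = (1361/π) × 0.979485 = 424.33 W/m².
Ratio Q̄_A / Q̄_B = 471.70 / 424.33 = 1.112.

Q̄_A / Q̄_B ≈ 1.11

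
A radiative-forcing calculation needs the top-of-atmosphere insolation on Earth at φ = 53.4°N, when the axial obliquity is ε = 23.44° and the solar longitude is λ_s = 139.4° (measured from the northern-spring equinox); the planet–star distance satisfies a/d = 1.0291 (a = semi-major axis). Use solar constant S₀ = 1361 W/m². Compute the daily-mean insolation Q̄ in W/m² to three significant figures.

Q̄ ≈ 431 W/m²

Solar declination: sin δ = sin ε · sin λ_s = sin 23.44° × sin 139.4° = 0.25887, so δ = +15.003°.
cos H₀ = −tan(+53.4°) tan(+15.003°) = -0.3609, H₀ = 1.9400 rad.
Bracket: H₀ sin φ sin δ + cos φ cos δ sin H₀ = 1.9400×0.80282×0.25887 + 0.59622×0.96591×0.93262 = 0.403182 + 0.537091 = 0.940273.
Inverse-square distance factor (a/d)² = 1.0291² = 1.059047.
Q̄ = (S₀/π) × 1.059047 × [bracket] = (1361/π) × 1.059047 × 0.940273 = 431.4 W/m².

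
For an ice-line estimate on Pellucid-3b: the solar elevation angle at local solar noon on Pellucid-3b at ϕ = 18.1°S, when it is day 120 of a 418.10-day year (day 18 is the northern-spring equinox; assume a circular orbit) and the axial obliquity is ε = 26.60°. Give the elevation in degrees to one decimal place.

Solar longitude: L_s = 360° × (120 − 18)/418.10 = 87.826°.
sin δ = sin 26.60° × sin 87.826° = 0.44744, so δ = +26.579°.
At local noon the hour angle is zero, so the zenith angle equals |ϕ − δ| = |-18.1° − (+26.579°)| = 44.679°.
Elevation = 90° − 44.679° = 45.3°.

45.3°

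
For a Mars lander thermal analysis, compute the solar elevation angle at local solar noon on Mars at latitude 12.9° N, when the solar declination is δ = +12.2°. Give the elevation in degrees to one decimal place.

89.3°

At local noon the hour angle is zero, so the zenith angle equals |ϕ − δ| = |+12.9° − (+12.200°)| = 0.700°.
Elevation = 90° − 0.700° = 89.3°.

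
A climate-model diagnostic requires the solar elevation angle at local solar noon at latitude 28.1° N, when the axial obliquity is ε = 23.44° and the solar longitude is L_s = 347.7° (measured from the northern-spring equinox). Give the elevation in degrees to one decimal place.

Solar declination: sin δ = sin ε · sin L_s = sin 23.44° × sin 347.7° = -0.08474, so δ = -4.861°.
At local noon the hour angle is zero, so the zenith angle equals |ϕ − δ| = |+28.1° − (-4.861°)| = 32.961°.
Elevation = 90° − 32.961° = 57.0°.

57.0°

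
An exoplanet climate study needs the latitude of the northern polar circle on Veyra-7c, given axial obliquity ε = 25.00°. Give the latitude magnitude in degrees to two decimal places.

The polar circle is the lowest latitude that experiences at least one full rotation of continuous daylight at the northern-summer solstice; it lies at |ϕ| = 90° − ε = 90° − 25.00° = 65.00°.

65.00°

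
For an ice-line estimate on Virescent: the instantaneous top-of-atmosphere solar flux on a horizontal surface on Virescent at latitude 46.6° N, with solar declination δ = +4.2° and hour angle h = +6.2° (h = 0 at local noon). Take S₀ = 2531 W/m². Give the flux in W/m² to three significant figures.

1.86e+03 W/m²

cos θ_z = sin φ sin δ + cos φ cos δ cos h = 0.053213 + 0.681234 = 0.734447.
Flux = S₀ · cos θ_z = 2531 × 0.734447 = 1859 W/m².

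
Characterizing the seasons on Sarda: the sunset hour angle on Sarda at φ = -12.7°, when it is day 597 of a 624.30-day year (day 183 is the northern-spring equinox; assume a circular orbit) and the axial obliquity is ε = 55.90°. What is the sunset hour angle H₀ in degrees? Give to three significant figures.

Solar longitude: λ_s = 360° × (597 − 183)/624.30 = 238.731°.
sin δ = sin 55.90° × sin 238.731° = -0.70778, so δ = -45.054°.
cos H₀ = −tan φ · tan δ = −tan(-12.7°) × tan(-45.054°) = -0.2258, so H₀ = 1.7985 rad = 103.05°.

H₀ = 103°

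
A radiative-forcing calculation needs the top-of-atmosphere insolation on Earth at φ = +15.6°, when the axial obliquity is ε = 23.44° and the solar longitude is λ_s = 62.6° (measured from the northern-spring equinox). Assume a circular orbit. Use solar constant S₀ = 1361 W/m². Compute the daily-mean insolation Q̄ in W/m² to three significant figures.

Q̄ ≈ 457 W/m²

Solar declination: sin δ = sin ε · sin λ_s = sin 23.44° × sin 62.6° = 0.35316, so δ = +20.681°.
cos H₀ = −tan(+15.6°) tan(+20.681°) = -0.1054, H₀ = 1.6764 rad.
Bracket: H₀ sin φ sin δ + cos φ cos δ sin H₀ = 1.6764×0.26892×0.35316 + 0.96316×0.93556×0.99443 = 0.159211 + 0.896075 = 1.055286.
Q̄ = (S₀/π) × [bracket] = (1361/π) × 1.055286 = 457.2 W/m².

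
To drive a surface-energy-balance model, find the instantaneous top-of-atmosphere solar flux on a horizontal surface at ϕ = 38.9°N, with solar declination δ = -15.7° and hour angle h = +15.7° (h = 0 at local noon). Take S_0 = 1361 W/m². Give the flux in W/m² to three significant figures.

750 W/m²

cos θ_z = sin ϕ sin δ + cos ϕ cos δ cos h = -0.169927 + 0.721257 = 0.551330.
Flux = S_0 · cos θ_z = 1361 × 0.551330 = 750.4 W/m².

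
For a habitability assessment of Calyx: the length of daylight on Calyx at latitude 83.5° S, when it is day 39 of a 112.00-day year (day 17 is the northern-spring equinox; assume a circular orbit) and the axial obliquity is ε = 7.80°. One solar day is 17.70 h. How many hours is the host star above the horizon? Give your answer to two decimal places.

0.00 h

Solar longitude: λ_s = 360° × (39 − 17)/112.00 = 70.714°.
sin δ = sin 7.80° × sin 70.714° = 0.12810, so δ = +7.360°.
cos H₀ = −tan φ · tan δ = 1.1337 ≥ 1, so the host star never rises (polar night) and H₀ = 0.
Daylight = 2H₀/(2π) × 17.70 h = (0.0000/π) × 17.70 = 0.00 h.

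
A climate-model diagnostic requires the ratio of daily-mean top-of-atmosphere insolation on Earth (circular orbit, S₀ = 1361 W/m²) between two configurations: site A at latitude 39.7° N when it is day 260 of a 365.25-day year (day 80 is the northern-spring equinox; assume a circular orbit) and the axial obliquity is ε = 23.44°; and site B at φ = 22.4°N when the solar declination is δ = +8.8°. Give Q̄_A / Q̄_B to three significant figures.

Q̄_A / Q̄_B ≈ 0.782

— Configuration A (φ=+39.7°):
Solar longitude: λ_s = 360° × (260 − 80)/365.25 = 177.413°.
sin δ = sin 23.44° × sin 177.413° = 0.01796, so δ = +1.029°.
cos H₀ = −tan(+39.7°) tan(+1.029°) = -0.0149, H₀ = 1.5857 rad.
Bracket: H₀ sin φ sin δ + cos φ cos δ sin H₀ = 1.5857×0.63877×0.01796 + 0.76940×0.99984×0.99989 = 0.018192 + 0.769192 = 0.787384.
Q̄ = (S₀/π) × [bracket] = (1361/π) × 0.787384 = 341.11 W/m².
— Configuration B (φ=+22.4°):
cos H₀ = −tan(+22.4°) tan(+8.800°) = -0.0638, H₀ = 1.6346 rad.
Bracket: H₀ sin φ sin δ + cos φ cos δ sin H₀ = 1.6346×0.38107×0.15299 + 0.92455×0.98823×0.99796 = 0.095297 + 0.911804 = 1.007101.
Q̄ = (S₀/π) × [bracket] = (1361/π) × 1.007101 = 436.30 W/m².
Ratio Q̄_A / Q̄_B = 341.11 / 436.30 = 0.7818.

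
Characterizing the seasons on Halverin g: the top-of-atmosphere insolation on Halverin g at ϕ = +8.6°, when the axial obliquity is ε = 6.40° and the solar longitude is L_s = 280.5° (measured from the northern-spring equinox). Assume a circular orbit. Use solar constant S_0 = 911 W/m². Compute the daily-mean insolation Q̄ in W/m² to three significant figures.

Solar declination: sin δ = sin ε · sin L_s = sin 6.40° × sin 280.5° = -0.10960, so δ = -6.292°.
cos h₀ = −tan(+8.6°) tan(-6.292°) = 0.0167, h₀ = 1.5541 rad.
Bracket: h₀ sin ϕ sin δ + cos ϕ cos δ sin h₀ = 1.5541×0.14954×-0.10960 + 0.98876×0.99398×0.99986 = -0.025471 + 0.982670 = 0.957199.
Q̄ = (S_0/π) × [bracket] = (911/π) × 0.957199 = 277.6 W/m².

Q̄ ≈ 278 W/m²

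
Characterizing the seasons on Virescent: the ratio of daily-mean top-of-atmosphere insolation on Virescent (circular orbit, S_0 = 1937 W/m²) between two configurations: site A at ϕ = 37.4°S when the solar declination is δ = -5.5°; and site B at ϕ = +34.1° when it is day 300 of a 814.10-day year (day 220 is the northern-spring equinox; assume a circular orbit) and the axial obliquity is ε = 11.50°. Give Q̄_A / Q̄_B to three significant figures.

Q̄_A / Q̄_B ≈ 0.954

— Configuration A (ϕ=-37.4°):
cos h₀ = −tan(-37.4°) tan(-5.500°) = -0.0736, h₀ = 1.6445 rad.
Bracket: h₀ sin ϕ sin δ + cos ϕ cos δ sin h₀ = 1.6445×-0.60738×-0.09585 + 0.79441×0.99540×0.99729 = 0.095738 + 0.788613 = 0.884351.
Q̄ = (S_0/π) × [bracket] = (1937/π) × 0.884351 = 545.26 W/m².
— Configuration B (ϕ=+34.1°):
Solar longitude: L_s = 360° × (300 − 220)/814.10 = 35.376°.
sin δ = sin 11.50° × sin 35.376° = 0.11542, so δ = +6.628°.
cos h₀ = −tan(+34.1°) tan(+6.628°) = -0.0787, h₀ = 1.6496 rad.
Bracket: h₀ sin ϕ sin δ + cos ϕ cos δ sin h₀ = 1.6496×0.56064×0.11542 + 0.82806×0.99332×0.99690 = 0.106744 + 0.819979 = 0.926723.
Q̄ = (S_0/π) × [bracket] = (1937/π) × 0.926723 = 571.39 W/m².
Ratio Q̄_A / Q̄_B = 545.26 / 571.39 = 0.9543.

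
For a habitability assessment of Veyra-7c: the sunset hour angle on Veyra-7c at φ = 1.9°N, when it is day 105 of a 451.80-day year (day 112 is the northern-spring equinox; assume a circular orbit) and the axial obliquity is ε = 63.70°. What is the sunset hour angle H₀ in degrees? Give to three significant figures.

Solar longitude: λ_s = 360° × (105 − 112)/451.80 = -5.578°, i.e. -5.578° + 360° = 354.422°.
sin δ = sin 63.70° × sin 354.422° = -0.08713, so δ = -4.999°.
cos H₀ = −tan φ · tan δ = −tan(+1.9°) × tan(-4.999°) = 0.0029, so H₀ = 1.5679 rad = 89.83°.

H₀ = 89.8°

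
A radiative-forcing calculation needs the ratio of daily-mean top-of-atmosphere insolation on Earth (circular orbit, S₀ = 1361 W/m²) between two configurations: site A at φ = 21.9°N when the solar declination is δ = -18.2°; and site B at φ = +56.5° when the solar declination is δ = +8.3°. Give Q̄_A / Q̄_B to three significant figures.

— Configuration A (φ=+21.9°):
cos H₀ = −tan(+21.9°) tan(-18.200°) = 0.1322, H₀ = 1.4382 rad.
Bracket: H₀ sin φ sin δ + cos φ cos δ sin H₀ = 1.4382×0.37299×-0.31233 + 0.92784×0.94997×0.99123 = -0.167544 + 0.873690 = 0.706146.
Q̄ = (S₀/π) × [bracket] = (1361/π) × 0.706146 = 305.92 W/m².
— Configuration B (φ=+56.5°):
cos H₀ = −tan(+56.5°) tan(+8.300°) = -0.2204, H₀ = 1.7930 rad.
Bracket: H₀ sin φ sin δ + cos φ cos δ sin H₀ = 1.7930×0.83389×0.14436 + 0.55194×0.98953×0.97541 = 0.215842 + 0.532731 = 0.748573.
Q̄ = (S₀/π) × [bracket] = (1361/π) × 0.748573 = 324.30 W/m².
Ratio Q̄_A / Q̄_B = 305.92 / 324.30 = 0.9433.

Q̄_A / Q̄_B ≈ 0.943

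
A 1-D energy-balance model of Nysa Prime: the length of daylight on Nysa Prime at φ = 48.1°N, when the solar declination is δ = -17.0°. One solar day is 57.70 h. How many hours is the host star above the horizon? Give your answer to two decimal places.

cos H₀ = −tan φ · tan δ = −tan(+48.1°) × tan(-17.000°) = 0.3407, so H₀ = 1.2231 rad = 70.08°.
Daylight = 2H₀/(2π) × 57.70 h = (1.2231/π) × 57.70 = 22.46 h.

22.46 h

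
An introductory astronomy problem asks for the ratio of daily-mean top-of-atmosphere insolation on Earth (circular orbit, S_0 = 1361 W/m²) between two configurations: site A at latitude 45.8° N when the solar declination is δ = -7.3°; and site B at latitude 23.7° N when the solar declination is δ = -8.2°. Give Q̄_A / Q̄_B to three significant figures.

Q̄_A / Q̄_B ≈ 0.678

— Configuration A (ϕ=+45.8°):
cos h₀ = −tan(+45.8°) tan(-7.300°) = 0.1317, h₀ = 1.4387 rad.
Bracket: h₀ sin ϕ sin δ + cos ϕ cos δ sin h₀ = 1.4387×0.71691×-0.12706 + 0.69717×0.99189×0.99129 = -0.131052 + 0.685493 = 0.554441.
Q̄ = (S_0/π) × [bracket] = (1361/π) × 0.554441 = 240.19 W/m².
— Configuration B (ϕ=+23.7°):
cos h₀ = −tan(+23.7°) tan(-8.200°) = 0.0633, h₀ = 1.5075 rad.
Bracket: h₀ sin ϕ sin δ + cos ϕ cos δ sin h₀ = 1.5075×0.40195×-0.14263 + 0.91566×0.98978×0.99800 = -0.086425 + 0.904489 = 0.818064.
Q̄ = (S_0/π) × [bracket] = (1361/π) × 0.818064 = 354.40 W/m².
Ratio Q̄_A / Q̄_B = 240.19 / 354.40 = 0.6777.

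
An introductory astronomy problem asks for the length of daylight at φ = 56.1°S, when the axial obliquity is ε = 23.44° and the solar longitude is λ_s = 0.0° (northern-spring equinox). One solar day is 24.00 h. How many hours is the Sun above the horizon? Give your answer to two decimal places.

Solar declination: sin δ = sin ε · sin λ_s = sin 23.44° × sin 0.0° = 0.00000, so δ = +0.000°.
cos H₀ = −tan φ · tan δ = −tan(-56.1°) × tan(+0.000°) = 0.0000, so H₀ = 1.5708 rad = 90.00°.
Daylight = 2H₀/(2π) × 24.00 h = (1.5708/π) × 24.00 = 12.00 h.

12.00 h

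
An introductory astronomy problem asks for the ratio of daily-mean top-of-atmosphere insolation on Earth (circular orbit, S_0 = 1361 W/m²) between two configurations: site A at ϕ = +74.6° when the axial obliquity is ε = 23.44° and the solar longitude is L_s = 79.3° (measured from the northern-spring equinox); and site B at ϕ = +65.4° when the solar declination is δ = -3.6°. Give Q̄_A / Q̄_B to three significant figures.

— Configuration A (ϕ=+74.6°):
Solar declination: sin δ = sin ε · sin L_s = sin 23.44° × sin 79.3° = 0.39087, so δ = +23.009°.
cos h₀ = −tan(+74.6°) tan(+23.009°) = -1.5417 ≤ −1 ⇒ polar day, h₀ = π.
Bracket: h₀ sin ϕ sin δ + cos ϕ cos δ sin h₀ = 3.1416×0.96410×0.39087 + 0.26556×0.92045×0.00000 = 1.183874 + 0.000000 = 1.183874.
Q̄ = (S_0/π) × [bracket] = (1361/π) × 1.183874 = 512.88 W/m².
— Configuration B (ϕ=+65.4°):
cos h₀ = −tan(+65.4°) tan(-3.600°) = 0.1374, h₀ = 1.4329 rad.
Bracket: h₀ sin ϕ sin δ + cos ϕ cos δ sin h₀ = 1.4329×0.90924×-0.06279 + 0.41628×0.99803×0.99051 = -0.081806 + 0.411517 = 0.329711.
Q̄ = (S_0/π) × [bracket] = (1361/π) × 0.329711 = 142.84 W/m².
Ratio Q̄_A / Q̄_B = 512.88 / 142.84 = 3.591.

Q̄_A / Q̄_B ≈ 3.59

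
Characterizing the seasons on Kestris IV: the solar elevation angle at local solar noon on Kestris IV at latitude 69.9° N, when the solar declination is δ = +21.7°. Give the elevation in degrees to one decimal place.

41.8°

At local noon the hour angle is zero, so the zenith angle equals |ϕ − δ| = |+69.9° − (+21.700°)| = 48.200°.
Elevation = 90° − 48.200° = 41.8°.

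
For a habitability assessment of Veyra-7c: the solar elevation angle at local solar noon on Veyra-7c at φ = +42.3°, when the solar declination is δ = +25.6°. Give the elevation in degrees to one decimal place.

At local noon the hour angle is zero, so the zenith angle equals |φ − δ| = |+42.3° − (+25.600°)| = 16.700°.
Elevation = 90° − 16.700° = 73.3°.

73.3°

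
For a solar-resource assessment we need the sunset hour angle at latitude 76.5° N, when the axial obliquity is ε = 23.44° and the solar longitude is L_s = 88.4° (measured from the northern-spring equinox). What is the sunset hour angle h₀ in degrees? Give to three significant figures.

h₀ = 180°

Solar declination: sin δ = sin ε · sin L_s = sin 23.44° × sin 88.4° = 0.39763, so δ = +23.430°.
Sunrise equation: cos h₀ = −tan ϕ · tan δ = -1.8051 ≤ −1, so the Sun never sets (polar day) and h₀ = π.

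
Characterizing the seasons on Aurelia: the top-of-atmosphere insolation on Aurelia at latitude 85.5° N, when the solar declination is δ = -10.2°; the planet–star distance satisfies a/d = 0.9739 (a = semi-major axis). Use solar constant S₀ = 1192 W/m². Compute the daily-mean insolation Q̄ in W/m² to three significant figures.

Q̄ ≈ 0.00 W/m²

cos H₀ = −tan(+85.5°) tan(-10.200°) = 2.2862 ≥ 1 ⇒ polar night, H₀ = 0 and Q̄ = 0.
Inverse-square distance factor (a/d)² = 0.9739² = 0.948481.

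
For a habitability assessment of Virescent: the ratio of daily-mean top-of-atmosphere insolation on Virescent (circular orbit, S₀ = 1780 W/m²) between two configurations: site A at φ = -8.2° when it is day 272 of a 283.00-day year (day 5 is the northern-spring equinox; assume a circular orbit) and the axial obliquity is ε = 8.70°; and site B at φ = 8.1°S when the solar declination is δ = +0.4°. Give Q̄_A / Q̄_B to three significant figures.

Q̄_A / Q̄_B ≈ 1.01

— Configuration A (φ=-8.2°):
Solar longitude: λ_s = 360° × (272 − 5)/283.00 = 339.647°.
sin δ = sin 8.70° × sin 339.647° = -0.05261, so δ = -3.016°.
cos H₀ = −tan(-8.2°) tan(-3.016°) = -0.0076, H₀ = 1.5784 rad.
Bracket: H₀ sin φ sin δ + cos φ cos δ sin H₀ = 1.5784×-0.14263×-0.05261 + 0.98978×0.99862×0.99997 = 0.011844 + 0.988384 = 1.000228.
Q̄ = (S₀/π) × [bracket] = (1780/π) × 1.000228 = 566.72 W/m².
— Configuration B (φ=-8.1°):
cos H₀ = −tan(-8.1°) tan(+0.400°) = 0.0010, H₀ = 1.5698 rad.
Bracket: H₀ sin φ sin δ + cos φ cos δ sin H₀ = 1.5698×-0.14090×0.00698 + 0.99002×0.99998×1.00000 = -0.001544 + 0.990000 = 0.988456.
Q̄ = (S₀/π) × [bracket] = (1780/π) × 0.988456 = 560.05 W/m².
Ratio Q̄_A / Q̄_B = 566.72 / 560.05 = 1.012.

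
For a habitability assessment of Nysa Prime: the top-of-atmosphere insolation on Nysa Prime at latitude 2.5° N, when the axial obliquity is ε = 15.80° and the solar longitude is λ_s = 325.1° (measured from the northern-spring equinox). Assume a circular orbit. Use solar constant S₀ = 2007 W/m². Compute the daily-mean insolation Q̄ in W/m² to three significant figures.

Solar declination: sin δ = sin ε · sin λ_s = sin 15.80° × sin 325.1° = -0.15578, so δ = -8.962°.
cos H₀ = −tan(+2.5°) tan(-8.962°) = 0.0069, H₀ = 1.5639 rad.
Bracket: H₀ sin φ sin δ + cos φ cos δ sin H₀ = 1.5639×0.04362×-0.15578 + 0.99905×0.98779×0.99998 = -0.010627 + 0.986832 = 0.976205.
Q̄ = (S₀/π) × [bracket] = (2007/π) × 0.976205 = 623.6 W/m².

Q̄ ≈ 624 W/m²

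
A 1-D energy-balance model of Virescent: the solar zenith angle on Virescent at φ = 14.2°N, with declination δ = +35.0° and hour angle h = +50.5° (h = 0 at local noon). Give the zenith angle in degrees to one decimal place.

cos θ_z = sin φ sin δ + cos φ cos δ cos h = 0.140703 + 0.505124 = 0.645827.
θ_z = arccos(0.645827) = 49.8°.

θ_z = 49.8°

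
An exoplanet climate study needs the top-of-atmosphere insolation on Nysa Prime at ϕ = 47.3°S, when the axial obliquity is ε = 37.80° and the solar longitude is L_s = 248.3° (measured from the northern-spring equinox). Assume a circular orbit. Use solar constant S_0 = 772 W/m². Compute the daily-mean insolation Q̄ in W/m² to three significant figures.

Q̄ ≈ 339 W/m²

Solar declination: sin δ = sin ε · sin L_s = sin 37.80° × sin 248.3° = -0.56947, so δ = -34.713°.
cos h₀ = −tan(-47.3°) tan(-34.713°) = -0.7508, h₀ = 2.4200 rad.
Bracket: h₀ sin ϕ sin δ + cos ϕ cos δ sin h₀ = 2.4200×-0.73491×-0.56947 + 0.67816×0.82201×0.66058 = 1.012792 + 0.368243 = 1.381035.
Q̄ = (S_0/π) × [bracket] = (772/π) × 1.381035 = 339.4 W/m².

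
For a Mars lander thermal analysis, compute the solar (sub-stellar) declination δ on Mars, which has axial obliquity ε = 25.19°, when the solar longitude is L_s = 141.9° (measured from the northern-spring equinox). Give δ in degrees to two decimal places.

δ = +15.23°

sin δ = sin ε · sin L_s = sin 25.19° × sin 141.9° = 0.262624.
δ = arcsin(0.262624) = +15.23°.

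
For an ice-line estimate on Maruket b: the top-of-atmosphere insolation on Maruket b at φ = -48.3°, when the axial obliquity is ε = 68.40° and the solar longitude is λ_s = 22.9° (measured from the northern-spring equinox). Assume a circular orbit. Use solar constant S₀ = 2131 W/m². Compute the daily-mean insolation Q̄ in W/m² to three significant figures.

Solar declination: sin δ = sin ε · sin λ_s = sin 68.40° × sin 22.9° = 0.36180, so δ = +21.211°.
cos H₀ = −tan(-48.3°) tan(+21.211°) = 0.4356, H₀ = 1.1201 rad.
Bracket: H₀ sin φ sin δ + cos φ cos δ sin H₀ = 1.1201×-0.74664×0.36180 + 0.66523×0.93226×0.90015 = -0.302577 + 0.558244 = 0.255667.
Q̄ = (S₀/π) × [bracket] = (2131/π) × 0.255667 = 173.4 W/m².

Q̄ ≈ 173 W/m²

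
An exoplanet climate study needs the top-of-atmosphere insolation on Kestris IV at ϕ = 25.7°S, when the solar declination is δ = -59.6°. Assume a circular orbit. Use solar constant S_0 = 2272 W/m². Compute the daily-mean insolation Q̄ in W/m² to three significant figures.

cos h₀ = −tan(-25.7°) tan(-59.600°) = -0.8203, h₀ = 2.5327 rad.
Bracket: h₀ sin ϕ sin δ + cos ϕ cos δ sin h₀ = 2.5327×-0.43366×-0.86251 + 0.90108×0.50603×0.57193 = 0.947321 + 0.260785 = 1.208106.
Q̄ = (S_0/π) × [bracket] = (2272/π) × 1.208106 = 873.7 W/m².

Q̄ ≈ 874 W/m²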